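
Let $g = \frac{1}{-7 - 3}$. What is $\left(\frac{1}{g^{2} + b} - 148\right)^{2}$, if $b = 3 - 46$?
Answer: $\frac{404943867904}{18481401} \approx 21911.0$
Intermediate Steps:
$g = - \frac{1}{10}$ ($g = \frac{1}{-10} = - \frac{1}{10} \approx -0.1$)
$b = -43$ ($b = 3 - 46 = -43$)
$\left(\frac{1}{g^{2} + b} - 148\right)^{2} = \left(\frac{1}{\left(- \frac{1}{10}\right)^{2} - 43} - 148\right)^{2} = \left(\frac{1}{\frac{1}{100} - 43} - 148\right)^{2} = \left(\frac{1}{- \frac{4299}{100}} - 148\right)^{2} = \left(- \frac{100}{4299} - 148\right)^{2} = \left(- \frac{636352}{4299}\right)^{2} = \frac{404943867904}{18481401}$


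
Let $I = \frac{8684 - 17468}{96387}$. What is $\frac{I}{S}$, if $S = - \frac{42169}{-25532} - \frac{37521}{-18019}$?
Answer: $- \frac{1347058924224}{55192140246407} \approx -0.024407$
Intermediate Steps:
$I = - \frac{2928}{32129}$ ($I = \left(-8784\right) \frac{1}{96387} = - \frac{2928}{32129} \approx -0.091133$)
$S = \frac{1717829383}{460061108}$ ($S = \left(-42169\right) \left(- \frac{1}{25532}\right) - - \frac{37521}{18019} = \frac{42169}{25532} + \frac{37521}{18019} = \frac{1717829383}{460061108} \approx 3.7339$)
$\frac{I}{S} = - \frac{2928}{32129 \cdot \frac{1717829383}{460061108}} = \left(- \frac{2928}{32129}\right) \frac{460061108}{1717829383} = - \frac{1347058924224}{55192140246407}$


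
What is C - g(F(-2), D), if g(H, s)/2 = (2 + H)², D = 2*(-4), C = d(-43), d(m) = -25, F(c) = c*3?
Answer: -57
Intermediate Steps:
F(c) = 3*c
C = -25
D = -8
g(H, s) = 2*(2 + H)²
C - g(F(-2), D) = -25 - 2*(2 + 3*(-2))² = -25 - 2*(2 - 6)² = -25 - 2*(-4)² = -25 - 2*16 = -25 - 1*32 = -25 - 32 = -57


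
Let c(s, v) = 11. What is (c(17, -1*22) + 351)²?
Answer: 131044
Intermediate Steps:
(c(17, -1*22) + 351)² = (11 + 351)² = 362² = 131044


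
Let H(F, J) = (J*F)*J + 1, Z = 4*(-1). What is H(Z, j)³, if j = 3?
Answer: -42875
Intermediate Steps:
Z = -4
H(F, J) = 1 + F*J² (H(F, J) = (F*J)*J + 1 = F*J² + 1 = 1 + F*J²)
H(Z, j)³ = (1 - 4*3²)³ = (1 - 4*9)³ = (1 - 36)³ = (-35)³ = -42875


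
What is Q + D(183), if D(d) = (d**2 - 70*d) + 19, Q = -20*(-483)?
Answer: 30358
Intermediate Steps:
Q = 9660
D(d) = 19 + d**2 - 70*d
Q + D(183) = 9660 + (19 + 183**2 - 70*183) = 9660 + (19 + 33489 - 12810) = 9660 + 20698 = 30358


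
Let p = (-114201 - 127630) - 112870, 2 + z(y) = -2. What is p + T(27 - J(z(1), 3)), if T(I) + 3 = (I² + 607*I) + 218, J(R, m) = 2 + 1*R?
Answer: -336042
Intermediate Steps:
z(y) = -4 (z(y) = -2 - 2 = -4)
J(R, m) = 2 + R
T(I) = 215 + I² + 607*I (T(I) = -3 + ((I² + 607*I) + 218) = -3 + (218 + I² + 607*I) = 215 + I² + 607*I)
p = -354701 (p = -241831 - 112870 = -354701)
p + T(27 - J(z(1), 3)) = -354701 + (215 + (27 - (2 - 4))² + 607*(27 - (2 - 4))) = -354701 + (215 + (27 - 1*(-2))² + 607*(27 - 1*(-2))) = -354701 + (215 + (27 + 2)² + 607*(27 + 2)) = -354701 + (215 + 29² + 607*29) = -354701 + (215 + 841 + 17603) = -354701 + 18659 = -336042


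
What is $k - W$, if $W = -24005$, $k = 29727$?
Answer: $53732$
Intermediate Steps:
$k - W = 29727 - -24005 = 29727 + 24005 = 53732$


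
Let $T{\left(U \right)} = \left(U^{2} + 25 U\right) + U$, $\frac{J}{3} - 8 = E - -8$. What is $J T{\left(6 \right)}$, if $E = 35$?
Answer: $29376$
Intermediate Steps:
$J = 153$ ($J = 24 + 3 \left(35 - -8\right) = 24 + 3 \left(35 + 8\right) = 24 + 3 \cdot 43 = 24 + 129 = 153$)
$T{\left(U \right)} = U^{2} + 26 U$
$J T{\left(6 \right)} = 153 \cdot 6 \left(26 + 6\right) = 153 \cdot 6 \cdot 32 = 153 \cdot 192 = 29376$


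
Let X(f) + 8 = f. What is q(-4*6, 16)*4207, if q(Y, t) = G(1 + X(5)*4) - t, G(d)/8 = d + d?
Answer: -807744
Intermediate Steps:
X(f) = -8 + f
G(d) = 16*d (G(d) = 8*(d + d) = 8*(2*d) = 16*d)
q(Y, t) = -176 - t (q(Y, t) = 16*(1 + (-8 + 5)*4) - t = 16*(1 - 3*4) - t = 16*(1 - 12) - t = 16*(-11) - t = -176 - t)
q(-4*6, 16)*4207 = (-176 - 1*16)*4207 = (-176 - 16)*4207 = -192*4207 = -807744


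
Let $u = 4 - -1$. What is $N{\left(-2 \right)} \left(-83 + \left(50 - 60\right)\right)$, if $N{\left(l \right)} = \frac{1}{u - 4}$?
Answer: $-93$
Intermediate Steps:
$u = 5$ ($u = 4 + 1 = 5$)
$N{\left(l \right)} = 1$ ($N{\left(l \right)} = \frac{1}{5 - 4} = 1^{-1} = 1$)
$N{\left(-2 \right)} \left(-83 + \left(50 - 60\right)\right) = 1 \left(-83 + \left(50 - 60\right)\right) = 1 \left(-83 - 10\right) = 1 \left(-93\right) = -93$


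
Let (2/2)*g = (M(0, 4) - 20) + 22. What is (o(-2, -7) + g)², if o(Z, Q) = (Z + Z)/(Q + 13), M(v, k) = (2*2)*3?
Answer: 1600/9 ≈ 177.78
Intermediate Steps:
M(v, k) = 12 (M(v, k) = 4*3 = 12)
o(Z, Q) = 2*Z/(13 + Q) (o(Z, Q) = (2*Z)/(13 + Q) = 2*Z/(13 + Q))
g = 14 (g = (12 - 20) + 22 = -8 + 22 = 14)
(o(-2, -7) + g)² = (2*(-2)/(13 - 7) + 14)² = (2*(-2)/6 + 14)² = (2*(-2)*(⅙) + 14)² = (-⅔ + 14)² = (40/3)² = 1600/9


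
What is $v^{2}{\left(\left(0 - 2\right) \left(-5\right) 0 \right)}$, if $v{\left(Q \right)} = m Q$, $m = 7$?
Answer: $0$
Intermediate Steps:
$v{\left(Q \right)} = 7 Q$
$v^{2}{\left(\left(0 - 2\right) \left(-5\right) 0 \right)} = \left(7 \left(0 - 2\right) \left(-5\right) 0\right)^{2} = \left(7 \left(-2\right) \left(-5\right) 0\right)^{2} = \left(7 \cdot 10 \cdot 0\right)^{2} = \left(7 \cdot 0\right)^{2} = 0^{2} = 0$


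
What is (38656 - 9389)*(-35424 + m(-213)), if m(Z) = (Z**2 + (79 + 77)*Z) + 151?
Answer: -677004244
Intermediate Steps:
m(Z) = 151 + Z**2 + 156*Z (m(Z) = (Z**2 + 156*Z) + 151 = 151 + Z**2 + 156*Z)
(38656 - 9389)*(-35424 + m(-213)) = (38656 - 9389)*(-35424 + (151 + (-213)**2 + 156*(-213))) = 29267*(-35424 + (151 + 45369 - 33228)) = 29267*(-35424 + 12292) = 29267*(-23132) = -677004244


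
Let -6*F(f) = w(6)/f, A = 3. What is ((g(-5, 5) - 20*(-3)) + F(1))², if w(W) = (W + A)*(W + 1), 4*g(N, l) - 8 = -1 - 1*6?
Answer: 39601/16 ≈ 2475.1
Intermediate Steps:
g(N, l) = ¼ (g(N, l) = 2 + (-1 - 1*6)/4 = 2 + (-1 - 6)/4 = 2 + (¼)*(-7) = 2 - 7/4 = ¼)
w(W) = (1 + W)*(3 + W) (w(W) = (W + 3)*(W + 1) = (3 + W)*(1 + W) = (1 + W)*(3 + W))
F(f) = -21/(2*f) (F(f) = -(3 + 6² + 4*6)/(6*f) = -(3 + 36 + 24)/(6*f) = -21/(2*f))
((g(-5, 5) - 20*(-3)) + F(1))² = ((¼ - 20*(-3)) - 21/2/1)² = ((¼ + 60) - 21/2*1)² = (241/4 - 21/2)² = (199/4)² = 39601/16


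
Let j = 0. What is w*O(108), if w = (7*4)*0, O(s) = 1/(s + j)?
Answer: 0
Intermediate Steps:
O(s) = 1/s (O(s) = 1/(s + 0) = 1/s)
w = 0 (w = 28*0 = 0)
w*O(108) = 0/108 = 0*(1/108) = 0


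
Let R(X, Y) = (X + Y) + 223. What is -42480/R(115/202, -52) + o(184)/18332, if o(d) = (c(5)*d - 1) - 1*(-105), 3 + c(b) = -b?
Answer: -39338392374/158833031 ≈ -247.67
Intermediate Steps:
c(b) = -3 - b
R(X, Y) = 223 + X + Y
o(d) = 104 - 8*d (o(d) = ((-3 - 1*5)*d - 1) - 1*(-105) = ((-3 - 5)*d - 1) + 105 = (-8*d - 1) + 105 = (-1 - 8*d) + 105 = 104 - 8*d)
-42480/R(115/202, -52) + o(184)/18332 = -42480/(223 + 115/202 - 52) + (104 - 8*184)/18332 = -42480/(223 + 115*(1/202) - 52) + (104 - 1472)*(1/18332) = -42480/(223 + 115/202 - 52) - 1368*1/18332 = -42480/34657/202 - 342/4583 = -42480*202/34657 - 342/4583 = -8580960/34657 - 342/4583 = -39338392374/158833031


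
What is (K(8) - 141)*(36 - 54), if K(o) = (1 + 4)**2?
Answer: 2088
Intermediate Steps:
K(o) = 25 (K(o) = 5**2 = 25)
(K(8) - 141)*(36 - 54) = (25 - 141)*(36 - 54) = -116*(-18) = 2088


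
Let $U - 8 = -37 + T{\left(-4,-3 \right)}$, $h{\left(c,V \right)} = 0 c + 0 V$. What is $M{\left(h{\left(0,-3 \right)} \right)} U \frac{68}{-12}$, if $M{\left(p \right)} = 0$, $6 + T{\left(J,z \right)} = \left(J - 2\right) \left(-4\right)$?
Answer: $0$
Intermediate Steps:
$h{\left(c,V \right)} = 0$ ($h{\left(c,V \right)} = 0 + 0 = 0$)
$T{\left(J,z \right)} = 2 - 4 J$ ($T{\left(J,z \right)} = -6 + \left(J - 2\right) \left(-4\right) = -6 + \left(-2 + J\right) \left(-4\right) = -6 - \left(-8 + 4 J\right) = 2 - 4 J$)
$U = -11$ ($U = 8 + \left(-37 + \left(2 - -16\right)\right) = 8 + \left(-37 + \left(2 + 16\right)\right) = 8 + \left(-37 + 18\right) = 8 - 19 = -11$)
$M{\left(h{\left(0,-3 \right)} \right)} U \frac{68}{-12} = 0 \left(-11\right) \frac{68}{-12} = 0 \cdot 68 \left(- \frac{1}{12}\right) = 0 \left(- \frac{17}{3}\right) = 0$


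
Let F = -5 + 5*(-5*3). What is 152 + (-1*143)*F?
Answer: 11592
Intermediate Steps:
F = -80 (F = -5 + 5*(-15) = -5 - 75 = -80)
152 + (-1*143)*F = 152 - 1*143*(-80) = 152 - 143*(-80) = 152 + 11440 = 11592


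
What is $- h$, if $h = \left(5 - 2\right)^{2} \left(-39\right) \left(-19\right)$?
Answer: $-6669$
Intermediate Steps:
$h = 6669$ ($h = 3^{2} \left(-39\right) \left(-19\right) = 9 \left(-39\right) \left(-19\right) = \left(-351\right) \left(-19\right) = 6669$)
$- h = \left(-1\right) 6669 = -6669$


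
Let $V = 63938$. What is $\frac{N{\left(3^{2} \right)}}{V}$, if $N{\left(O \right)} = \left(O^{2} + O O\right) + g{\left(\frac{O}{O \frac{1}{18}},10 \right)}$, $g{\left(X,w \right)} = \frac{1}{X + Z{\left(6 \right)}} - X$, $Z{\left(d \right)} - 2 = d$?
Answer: $\frac{535}{237484} \approx 0.0022528$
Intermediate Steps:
$Z{\left(d \right)} = 2 + d$
$g{\left(X,w \right)} = \frac{1}{8 + X} - X$ ($g{\left(X,w \right)} = \frac{1}{X + \left(2 + 6\right)} - X = \frac{1}{X + 8} - X = \frac{1}{8 + X} - X$)
$N{\left(O \right)} = - \frac{467}{26} + 2 O^{2}$ ($N{\left(O \right)} = \left(O^{2} + O O\right) + \frac{1 - \left(\frac{O}{O \frac{1}{18}}\right)^{2} - 8 \frac{O}{O \frac{1}{18}}}{8 + \frac{O}{O \frac{1}{18}}} = \left(O^{2} + O^{2}\right) + \frac{1 - \left(\frac{O}{O \frac{1}{18}}\right)^{2} - 8 \frac{O}{O \frac{1}{18}}}{8 + \frac{O}{O \frac{1}{18}}} = 2 O^{2} + \frac{1 - \left(\frac{O}{\frac{1}{18} O}\right)^{2} - 8 \frac{O}{\frac{1}{18} O}}{8 + \frac{O}{\frac{1}{18} O}} = 2 O^{2} + \frac{1 - \left(O \frac{18}{O}\right)^{2} - 8 O \frac{18}{O}}{8 + O \frac{18}{O}} = 2 O^{2} + \frac{1 - 18^{2} - 144}{8 + 18} = 2 O^{2} + \frac{1 - 324 - 144}{26} = 2 O^{2} + \frac{1}{26} \left(-467\right) = 2 O^{2} - \frac{467}{26} = - \frac{467}{26} + 2 O^{2}$)
$\frac{N{\left(3^{2} \right)}}{V} = \frac{- \frac{467}{26} + 2 \left(3^{2}\right)^{2}}{63938} = \left(- \frac{467}{26} + 2 \cdot 9^{2}\right) \frac{1}{63938} = \left(- \frac{467}{26} + 2 \cdot 81\right) \frac{1}{63938} = \left(- \frac{467}{26} + 162\right) \frac{1}{63938} = \frac{3745}{26} \cdot \frac{1}{63938} = \frac{535}{237484}$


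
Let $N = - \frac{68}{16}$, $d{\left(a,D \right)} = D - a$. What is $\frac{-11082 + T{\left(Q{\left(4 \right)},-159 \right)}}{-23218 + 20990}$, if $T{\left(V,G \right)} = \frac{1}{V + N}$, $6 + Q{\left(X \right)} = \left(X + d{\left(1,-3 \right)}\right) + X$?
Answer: $\frac{138527}{27850} \approx 4.974$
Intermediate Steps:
$N = - \frac{17}{4}$ ($N = \left(-68\right) \frac{1}{16} = - \frac{17}{4} \approx -4.25$)
$Q{\left(X \right)} = -10 + 2 X$ ($Q{\left(X \right)} = -6 + \left(\left(X - 4\right) + X\right) = -6 + \left(\left(-4 + X\right) + X\right) = -6 + \left(-4 + 2 X\right) = -10 + 2 X$)
$T{\left(V,G \right)} = \frac{1}{- \frac{17}{4} + V}$ ($T{\left(V,G \right)} = \frac{1}{V - \frac{17}{4}} = \frac{1}{- \frac{17}{4} + V}$)
$\frac{-11082 + T{\left(Q{\left(4 \right)},-159 \right)}}{-23218 + 20990} = \frac{-11082 + \frac{4}{-17 + 4 \left(-10 + 2 \cdot 4\right)}}{-23218 + 20990} = \frac{-11082 + \frac{4}{-17 + 4 \left(-10 + 8\right)}}{-2228} = \left(-11082 + \frac{4}{-17 + 4 \left(-2\right)}\right) \left(- \frac{1}{2228}\right) = \left(-11082 + \frac{4}{-17 - 8}\right) \left(- \frac{1}{2228}\right) = \left(-11082 + \frac{4}{-25}\right) \left(- \frac{1}{2228}\right) = \left(-11082 + 4 \left(- \frac{1}{25}\right)\right) \left(- \frac{1}{2228}\right) = \left(-11082 - \frac{4}{25}\right) \left(- \frac{1}{2228}\right) = \left(- \frac{277054}{25}\right) \left(- \frac{1}{2228}\right) = \frac{138527}{27850}$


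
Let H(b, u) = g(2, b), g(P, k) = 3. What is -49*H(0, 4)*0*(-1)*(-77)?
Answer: 0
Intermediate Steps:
H(b, u) = 3
-49*H(0, 4)*0*(-1)*(-77) = -49*3*0*(-1)*(-77) = -0*(-1)*(-77) = -49*0*(-77) = 0*(-77) = 0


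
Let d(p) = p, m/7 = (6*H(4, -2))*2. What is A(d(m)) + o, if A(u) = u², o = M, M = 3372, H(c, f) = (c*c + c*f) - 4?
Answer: 116268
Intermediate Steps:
H(c, f) = -4 + c² + c*f (H(c, f) = (c² + c*f) - 4 = -4 + c² + c*f)
m = 336 (m = 7*((6*(-4 + 4² + 4*(-2)))*2) = 7*((6*(-4 + 16 - 8))*2) = 7*((6*4)*2) = 7*(24*2) = 7*48 = 336)
o = 3372
A(d(m)) + o = 336² + 3372 = 112896 + 3372 = 116268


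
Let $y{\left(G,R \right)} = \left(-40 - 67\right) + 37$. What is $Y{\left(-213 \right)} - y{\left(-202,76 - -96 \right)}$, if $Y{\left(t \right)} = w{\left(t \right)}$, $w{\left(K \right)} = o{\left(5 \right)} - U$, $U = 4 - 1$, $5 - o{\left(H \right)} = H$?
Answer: $67$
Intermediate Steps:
$o{\left(H \right)} = 5 - H$
$U = 3$
$w{\left(K \right)} = -3$ ($w{\left(K \right)} = \left(5 - 5\right) - 3 = 0 - 3 = -3$)
$Y{\left(t \right)} = -3$
$y{\left(G,R \right)} = -70$ ($y{\left(G,R \right)} = -107 + 37 = -70$)
$Y{\left(-213 \right)} - y{\left(-202,76 - -96 \right)} = -3 - -70 = -3 + 70 = 67$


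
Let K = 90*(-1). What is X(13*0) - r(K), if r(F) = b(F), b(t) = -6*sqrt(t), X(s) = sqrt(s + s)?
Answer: 18*I*sqrt(10) ≈ 56.921*I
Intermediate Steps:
X(s) = sqrt(2)*sqrt(s) (X(s) = sqrt(2*s) = sqrt(2)*sqrt(s))
K = -90
r(F) = -6*sqrt(F)
X(13*0) - r(K) = sqrt(2)*sqrt(13*0) - (-6)*sqrt(-90) = sqrt(2)*sqrt(0) - (-6)*3*I*sqrt(10) = sqrt(2)*0 - (-18)*I*sqrt(10) = 0 + 18*I*sqrt(10) = 18*I*sqrt(10)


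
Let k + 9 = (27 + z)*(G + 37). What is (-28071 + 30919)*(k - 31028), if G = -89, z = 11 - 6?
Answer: -93132448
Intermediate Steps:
z = 5
k = -1673 (k = -9 + (27 + 5)*(-89 + 37) = -9 + 32*(-52) = -9 - 1664 = -1673)
(-28071 + 30919)*(k - 31028) = (-28071 + 30919)*(-1673 - 31028) = 2848*(-32701) = -93132448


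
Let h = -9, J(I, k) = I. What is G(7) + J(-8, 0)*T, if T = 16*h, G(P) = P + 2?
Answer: 1161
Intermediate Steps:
G(P) = 2 + P
T = -144 (T = 16*(-9) = -144)
G(7) + J(-8, 0)*T = (2 + 7) - 8*(-144) = 9 + 1152 = 1161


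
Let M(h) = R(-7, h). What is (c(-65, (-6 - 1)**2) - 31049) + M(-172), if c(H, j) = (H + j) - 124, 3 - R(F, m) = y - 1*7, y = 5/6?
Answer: -187079/6 ≈ -31180.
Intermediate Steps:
y = 5/6 (y = 5*(1/6) = 5/6 ≈ 0.83333)
R(F, m) = 55/6 (R(F, m) = 3 - (5/6 - 1*7) = 3 - (5/6 - 7) = 3 - 1*(-37/6) = 3 + 37/6 = 55/6)
M(h) = 55/6
c(H, j) = -124 + H + j
(c(-65, (-6 - 1)**2) - 31049) + M(-172) = ((-124 - 65 + (-6 - 1)**2) - 31049) + 55/6 = ((-124 - 65 + (-7)**2) - 31049) + 55/6 = ((-124 - 65 + 49) - 31049) + 55/6 = (-140 - 31049) + 55/6 = -31189 + 55/6 = -187079/6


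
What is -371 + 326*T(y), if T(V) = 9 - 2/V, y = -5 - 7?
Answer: 7852/3 ≈ 2617.3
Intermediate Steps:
y = -12
-371 + 326*T(y) = -371 + 326*(9 - 2/(-12)) = -371 + 326*(9 - 2*(-1/12)) = -371 + 326*(9 + ⅙) = -371 + 326*(55/6) = -371 + 8965/3 = 7852/3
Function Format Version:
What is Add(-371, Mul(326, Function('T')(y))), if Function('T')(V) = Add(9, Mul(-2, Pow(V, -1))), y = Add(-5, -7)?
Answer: Rational(7852, 3) ≈ 2617.3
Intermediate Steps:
y = -12
Add(-371, Mul(326, Function('T')(y))) = Add(-371, Mul(326, Add(9, Mul(-2, Pow(-12, -1))))) = Add(-371, Mul(326, Add(9, Mul(-2, Rational(-1, 12))))) = Add(-371, Mul(326, Add(9, Rational(1, 6)))) = Add(-371, Mul(326, Rational(55, 6))) = Add(-371, Rational(8965, 3)) = Rational(7852, 3)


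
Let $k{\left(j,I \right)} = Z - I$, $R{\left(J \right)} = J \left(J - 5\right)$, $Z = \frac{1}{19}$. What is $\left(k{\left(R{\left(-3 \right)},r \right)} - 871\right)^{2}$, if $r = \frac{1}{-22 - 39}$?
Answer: $\frac{1018906529281}{1343281} \approx 7.5852 \cdot 10^{5}$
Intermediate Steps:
$Z = \frac{1}{19} \approx 0.052632$
$R{\left(J \right)} = J \left(-5 + J\right)$
$r = - \frac{1}{61}$ ($r = \frac{1}{-61} = - \frac{1}{61} \approx -0.016393$)
$k{\left(j,I \right)} = \frac{1}{19} - I$
$\left(k{\left(R{\left(-3 \right)},r \right)} - 871\right)^{2} = \left(\left(\frac{1}{19} - - \frac{1}{61}\right) - 871\right)^{2} = \left(\left(\frac{1}{19} + \frac{1}{61}\right) - 871\right)^{2} = \left(\frac{80}{1159} - 871\right)^{2} = \left(- \frac{1009409}{1159}\right)^{2} = \frac{1018906529281}{1343281}$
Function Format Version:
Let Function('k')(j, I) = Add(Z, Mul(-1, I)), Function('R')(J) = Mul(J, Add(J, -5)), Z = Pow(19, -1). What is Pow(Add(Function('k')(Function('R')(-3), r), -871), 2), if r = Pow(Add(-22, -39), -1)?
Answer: Rational(1018906529281, 1343281) ≈ 7.5852e+5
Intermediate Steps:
Z = Rational(1, 19) ≈ 0.052632
Function('R')(J) = Mul(J, Add(-5, J))
r = Rational(-1, 61) (r = Pow(-61, -1) = Rational(-1, 61) ≈ -0.016393)
Function('k')(j, I) = Add(Rational(1, 19), Mul(-1, I))
Pow(Add(Function('k')(Function('R')(-3), r), -871), 2) = Pow(Add(Add(Rational(1, 19), Mul(-1, Rational(-1, 61))), -871), 2) = Pow(Add(Add(Rational(1, 19), Rational(1, 61)), -871), 2) = Pow(Add(Rational(80, 1159), -871), 2) = Pow(Rational(-1009409, 1159), 2) = Rational(1018906529281, 1343281)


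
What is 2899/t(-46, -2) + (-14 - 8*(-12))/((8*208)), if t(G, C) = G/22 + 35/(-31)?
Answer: -411218035/456768 ≈ -900.28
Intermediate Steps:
t(G, C) = -35/31 + G/22 (t(G, C) = G*(1/22) + 35*(-1/31) = G/22 - 35/31 = -35/31 + G/22)
2899/t(-46, -2) + (-14 - 8*(-12))/((8*208)) = 2899/(-35/31 + (1/22)*(-46)) + (-14 - 8*(-12))/((8*208)) = 2899/(-35/31 - 23/11) + (-14 + 96)/1664 = 2899/(-1098/341) + 82*(1/1664) = 2899*(-341/1098) + 41/832 = -988559/1098 + 41/832 = -411218035/456768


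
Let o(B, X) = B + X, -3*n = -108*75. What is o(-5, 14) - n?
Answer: -2691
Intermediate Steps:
n = 2700 (n = -(-36)*75 = -1/3*(-8100) = 2700)
o(-5, 14) - n = (-5 + 14) - 1*2700 = 9 - 2700 = -2691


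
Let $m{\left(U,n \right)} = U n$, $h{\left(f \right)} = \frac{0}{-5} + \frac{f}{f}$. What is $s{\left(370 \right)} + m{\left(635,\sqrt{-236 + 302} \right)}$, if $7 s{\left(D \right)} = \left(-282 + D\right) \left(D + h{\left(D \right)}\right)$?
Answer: $4664 + 635 \sqrt{66} \approx 9822.8$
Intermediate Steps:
$h{\left(f \right)} = 1$ ($h{\left(f \right)} = 0 \left(- \frac{1}{5}\right) + 1 = 0 + 1 = 1$)
$s{\left(D \right)} = \frac{\left(1 + D\right) \left(-282 + D\right)}{7}$ ($s{\left(D \right)} = \frac{\left(-282 + D\right) \left(D + 1\right)}{7} = \frac{\left(-282 + D\right) \left(1 + D\right)}{7} = \frac{\left(1 + D\right) \left(-282 + D\right)}{7}$)
$s{\left(370 \right)} + m{\left(635,\sqrt{-236 + 302} \right)} = \left(- \frac{282}{7} - \frac{103970}{7} + \frac{370^{2}}{7}\right) + 635 \sqrt{-236 + 302} = \left(- \frac{282}{7} - \frac{103970}{7} + \frac{1}{7} \cdot 136900\right) + 635 \sqrt{66} = \left(- \frac{282}{7} - \frac{103970}{7} + \frac{136900}{7}\right) + 635 \sqrt{66} = 4664 + 635 \sqrt{66}$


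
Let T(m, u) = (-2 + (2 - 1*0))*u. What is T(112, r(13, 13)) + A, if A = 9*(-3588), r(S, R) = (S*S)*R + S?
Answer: -32292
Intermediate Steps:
r(S, R) = S + R*S² (r(S, R) = S²*R + S = R*S² + S = S + R*S²)
A = -32292
T(m, u) = 0 (T(m, u) = (-2 + (2 + 0))*u = (-2 + 2)*u = 0*u = 0)
T(112, r(13, 13)) + A = 0 - 32292 = -32292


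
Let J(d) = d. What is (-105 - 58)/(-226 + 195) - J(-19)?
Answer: 752/31 ≈ 24.258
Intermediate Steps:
(-105 - 58)/(-226 + 195) - J(-19) = (-105 - 58)/(-226 + 195) - 1*(-19) = -163/(-31) + 19 = -163*(-1/31) + 19 = 163/31 + 19 = 752/31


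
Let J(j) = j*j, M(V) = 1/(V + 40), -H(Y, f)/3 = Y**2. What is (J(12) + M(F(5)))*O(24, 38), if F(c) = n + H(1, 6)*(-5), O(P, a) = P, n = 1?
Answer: 24195/7 ≈ 3456.4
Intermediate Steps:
H(Y, f) = -3*Y**2
F(c) = 16 (F(c) = 1 - 3*1**2*(-5) = 1 - 3*1*(-5) = 1 - 3*(-5) = 1 + 15 = 16)
M(V) = 1/(40 + V)
J(j) = j**2
(J(12) + M(F(5)))*O(24, 38) = (12**2 + 1/(40 + 16))*24 = (144 + 1/56)*24 = (8065/56)*24 = 24195/7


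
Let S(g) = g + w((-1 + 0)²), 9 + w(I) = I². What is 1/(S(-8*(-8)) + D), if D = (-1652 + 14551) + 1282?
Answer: 1/14237 ≈ 7.0240e-5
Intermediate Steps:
w(I) = -9 + I²
S(g) = -8 + g (S(g) = g + (-9 + ((-1 + 0)²)²) = g + (-9 + ((-1)²)²) = g + (-9 + 1²) = g + (-9 + 1) = g - 8 = -8 + g)
D = 14181 (D = 12899 + 1282 = 14181)
1/(S(-8*(-8)) + D) = 1/((-8 - 8*(-8)) + 14181) = 1/((-8 + 64) + 14181) = 1/(56 + 14181) = 1/14237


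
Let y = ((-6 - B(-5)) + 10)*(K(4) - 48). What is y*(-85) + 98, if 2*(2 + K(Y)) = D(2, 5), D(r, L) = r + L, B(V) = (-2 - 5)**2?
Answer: -355529/2 ≈ -1.7776e+5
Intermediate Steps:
B(V) = 49 (B(V) = (-7)**2 = 49)
D(r, L) = L + r
K(Y) = 3/2 (K(Y) = -2 + (5 + 2)/2 = -2 + (1/2)*7 = -2 + 7/2 = 3/2)
y = 4185/2 (y = ((-6 - 1*49) + 10)*(3/2 - 48) = ((-6 - 49) + 10)*(-93/2) = (-55 + 10)*(-93/2) = -45*(-93/2) = 4185/2 ≈ 2092.5)
y*(-85) + 98 = (4185/2)*(-85) + 98 = -355725/2 + 98 = -355529/2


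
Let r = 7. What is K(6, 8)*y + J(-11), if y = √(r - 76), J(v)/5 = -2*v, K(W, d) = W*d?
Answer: 110 + 48*I*√69 ≈ 110.0 + 398.72*I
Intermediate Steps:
J(v) = -10*v (J(v) = 5*(-2*v) = -10*v)
y = I*√69 (y = √(7 - 76) = √(-69) = I*√69 ≈ 8.3066*I)
K(6, 8)*y + J(-11) = (6*8)*(I*√69) - 10*(-11) = 48*(I*√69) + 110 = 48*I*√69 + 110 = 110 + 48*I*√69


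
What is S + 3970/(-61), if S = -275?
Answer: -20745/61 ≈ -340.08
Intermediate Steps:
S + 3970/(-61) = -275 + 3970/(-61) = -275 + 3970*(-1/61) = -275 - 3970/61 = -20745/61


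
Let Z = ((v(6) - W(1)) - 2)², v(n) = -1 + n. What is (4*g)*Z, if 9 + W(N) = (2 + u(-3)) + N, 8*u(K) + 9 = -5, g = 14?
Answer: 12943/2 ≈ 6471.5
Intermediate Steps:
u(K) = -7/4 (u(K) = -9/8 + (⅛)*(-5) = -9/8 - 5/8 = -7/4)
W(N) = -35/4 + N (W(N) = -9 + ((2 - 7/4) + N) = -9 + (¼ + N) = -35/4 + N)
Z = 1849/16 (Z = (((-1 + 6) - (-35/4 + 1)) - 2)² = ((5 - 1*(-31/4)) - 2)² = ((5 + 31/4) - 2)² = (51/4 - 2)² = (43/4)² = 1849/16 ≈ 115.56)
(4*g)*Z = (4*14)*(1849/16) = 56*(1849/16) = 12943/2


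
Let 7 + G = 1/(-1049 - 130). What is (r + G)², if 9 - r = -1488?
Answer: 3086026510681/1390041 ≈ 2.2201e+6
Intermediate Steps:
r = 1497 (r = 9 - 1*(-1488) = 9 + 1488 = 1497)
G = -8254/1179 (G = -7 + 1/(-1049 - 130) = -7 + 1/(-1179) = -7 - 1/1179 = -8254/1179 ≈ -7.0008)
(r + G)² = (1497 - 8254/1179)² = (1756709/1179)² = 3086026510681/1390041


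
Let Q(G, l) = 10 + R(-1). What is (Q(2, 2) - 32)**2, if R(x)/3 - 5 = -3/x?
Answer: 4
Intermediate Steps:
R(x) = 15 - 9/x (R(x) = 15 + 3*(-3/x) = 15 - 9/x)
Q(G, l) = 34 (Q(G, l) = 10 + (15 - 9/(-1)) = 10 + (15 - 9*(-1)) = 10 + (15 + 9) = 10 + 24 = 34)
(Q(2, 2) - 32)**2 = (34 - 32)**2 = 2**2 = 4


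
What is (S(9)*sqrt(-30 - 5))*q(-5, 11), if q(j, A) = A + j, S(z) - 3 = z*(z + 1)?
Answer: 558*I*sqrt(35) ≈ 3301.2*I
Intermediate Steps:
S(z) = 3 + z*(1 + z) (S(z) = 3 + z*(z + 1) = 3 + z*(1 + z))
(S(9)*sqrt(-30 - 5))*q(-5, 11) = ((3 + 9 + 9**2)*sqrt(-30 - 5))*(11 - 5) = ((3 + 9 + 81)*sqrt(-35))*6 = (93*(I*sqrt(35)))*6 = (93*I*sqrt(35))*6 = 558*I*sqrt(35)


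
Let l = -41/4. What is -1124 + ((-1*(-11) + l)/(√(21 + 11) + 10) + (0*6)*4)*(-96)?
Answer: -19288/17 + 72*√2/17 ≈ -1128.6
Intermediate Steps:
l = -41/4 (l = -41*¼ = -41/4 ≈ -10.250)
-1124 + ((-1*(-11) + l)/(√(21 + 11) + 10) + (0*6)*4)*(-96) = -1124 + ((-1*(-11) - 41/4)/(√(21 + 11) + 10) + (0*6)*4)*(-96) = -1124 + ((11 - 41/4)/(√32 + 10) + 0*4)*(-96) = -1124 + (3/(4*(4*√2 + 10)) + 0)*(-96) = -1124 + (3/(4*(10 + 4*√2)) + 0)*(-96) = -1124 + (3/(4*(10 + 4*√2)))*(-96) = -1124 - 72/(10 + 4*√2)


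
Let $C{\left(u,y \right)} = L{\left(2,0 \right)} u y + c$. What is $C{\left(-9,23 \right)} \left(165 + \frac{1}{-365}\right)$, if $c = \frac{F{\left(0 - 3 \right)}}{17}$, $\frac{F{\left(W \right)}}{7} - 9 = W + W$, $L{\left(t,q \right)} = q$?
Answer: $\frac{1264704}{6205} \approx 203.82$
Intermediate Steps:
$F{\left(W \right)} = 63 + 14 W$ ($F{\left(W \right)} = 63 + 7 \left(W + W\right) = 63 + 7 \cdot 2 W = 63 + 14 W$)
$c = \frac{21}{17}$ ($c = \frac{63 + 14 \left(0 - 3\right)}{17} = \left(63 + 14 \left(-3\right)\right) \frac{1}{17} = \left(63 - 42\right) \frac{1}{17} = 21 \cdot \frac{1}{17} = \frac{21}{17} \approx 1.2353$)
$C{\left(u,y \right)} = \frac{21}{17}$ ($C{\left(u,y \right)} = 0 u y + \frac{21}{17} = 0 y + \frac{21}{17} = 0 + \frac{21}{17} = \frac{21}{17}$)
$C{\left(-9,23 \right)} \left(165 + \frac{1}{-365}\right) = \frac{21 \left(165 + \frac{1}{-365}\right)}{17} = \frac{21 \left(165 - \frac{1}{365}\right)}{17} = \frac{21}{17} \cdot \frac{60224}{365} = \frac{1264704}{6205}$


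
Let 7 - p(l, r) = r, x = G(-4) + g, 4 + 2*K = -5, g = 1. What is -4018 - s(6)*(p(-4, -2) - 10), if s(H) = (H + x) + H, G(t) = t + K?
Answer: -8027/2 ≈ -4013.5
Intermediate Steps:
K = -9/2 (K = -2 + (½)*(-5) = -2 - 5/2 = -9/2 ≈ -4.5000)
G(t) = -9/2 + t (G(t) = t - 9/2 = -9/2 + t)
x = -15/2 (x = (-9/2 - 4) + 1 = -17/2 + 1 = -15/2 ≈ -7.5000)
p(l, r) = 7 - r
s(H) = -15/2 + 2*H (s(H) = (H - 15/2) + H = (-15/2 + H) + H = -15/2 + 2*H)
-4018 - s(6)*(p(-4, -2) - 10) = -4018 - (-15/2 + 2*6)*((7 - 1*(-2)) - 10) = -4018 - (-15/2 + 12)*((7 + 2) - 10) = -4018 - 9*(9 - 10)/2 = -4018 - 9*(-1)/2 = -4018 - 1*(-9/2) = -4018 + 9/2 = -8027/2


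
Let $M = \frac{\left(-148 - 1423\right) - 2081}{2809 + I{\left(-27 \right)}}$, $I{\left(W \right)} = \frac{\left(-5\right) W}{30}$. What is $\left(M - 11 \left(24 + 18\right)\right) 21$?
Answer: $- \frac{54746538}{5627} \approx -9729.3$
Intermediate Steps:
$I{\left(W \right)} = - \frac{W}{6}$ ($I{\left(W \right)} = - 5 W \frac{1}{30} = - \frac{W}{6}$)
$M = - \frac{7304}{5627}$ ($M = \frac{\left(-148 - 1423\right) - 2081}{2809 - - \frac{9}{2}} = \frac{\left(-148 - 1423\right) - 2081}{2809 + \frac{9}{2}} = \frac{-1571 - 2081}{\frac{5627}{2}} = \left(-3652\right) \frac{2}{5627} = - \frac{7304}{5627} \approx -1.298$)
$\left(M - 11 \left(24 + 18\right)\right) 21 = \left(- \frac{7304}{5627} - 11 \left(24 + 18\right)\right) 21 = \left(- \frac{7304}{5627} - 462\right) 21 = \left(- \frac{2606978}{5627}\right) 21 = - \frac{54746538}{5627}$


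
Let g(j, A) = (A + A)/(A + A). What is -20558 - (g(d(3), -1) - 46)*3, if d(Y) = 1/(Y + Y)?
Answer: -20423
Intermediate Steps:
d(Y) = 1/(2*Y)
g(j, A) = 1 (g(j, A) = (2*A)/((2*A)) = (2*A)*(1/(2*A)) = 1)
-20558 - (g(d(3), -1) - 46)*3 = -20558 - (1 - 46)*3 = -20558 - (-45)*3 = -20558 - 1*(-135) = -20558 + 135 = -20423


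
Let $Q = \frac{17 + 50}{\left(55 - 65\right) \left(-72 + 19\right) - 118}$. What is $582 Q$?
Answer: $\frac{19497}{206} \approx 94.646$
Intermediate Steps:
$Q = \frac{67}{412}$ ($Q = \frac{67}{\left(-10\right) \left(-53\right) - 118} = \frac{67}{530 - 118} = \frac{67}{412} \approx 0.16262$)
$582 Q = 582 \cdot \frac{67}{412} = \frac{19497}{206}$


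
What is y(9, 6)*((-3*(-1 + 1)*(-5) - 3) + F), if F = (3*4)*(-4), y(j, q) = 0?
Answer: 0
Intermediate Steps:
F = -48 (F = 12*(-4) = -48)
y(9, 6)*((-3*(-1 + 1)*(-5) - 3) + F) = 0*((-3*(-1 + 1)*(-5) - 3) - 48) = 0*((-0*(-5) - 3) - 48) = 0*((-3*0 - 3) - 48) = 0*((0 - 3) - 48) = 0*(-3 - 48) = 0*(-51) = 0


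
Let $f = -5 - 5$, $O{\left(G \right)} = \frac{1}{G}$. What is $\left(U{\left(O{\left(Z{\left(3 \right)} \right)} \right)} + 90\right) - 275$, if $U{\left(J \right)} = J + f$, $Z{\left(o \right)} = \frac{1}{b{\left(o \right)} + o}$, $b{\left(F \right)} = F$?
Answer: $-189$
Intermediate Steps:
$Z{\left(o \right)} = \frac{1}{2 o}$ ($Z{\left(o \right)} = \frac{1}{o + o} = \frac{1}{2 o}$)
$f = -10$ ($f = -5 - 5 = -10$)
$U{\left(J \right)} = -10 + J$ ($U{\left(J \right)} = J - 10 = -10 + J$)
$\left(U{\left(O{\left(Z{\left(3 \right)} \right)} \right)} + 90\right) - 275 = \left(\left(-10 + \frac{1}{\frac{1}{2} \cdot \frac{1}{3}}\right) + 90\right) - 275 = \left(\left(-10 + \frac{1}{\frac{1}{6}}\right) + 90\right) - 275 = \left(\left(-10 + 6\right) + 90\right) - 275 = \left(-4 + 90\right) - 275 = 86 - 275 = -189$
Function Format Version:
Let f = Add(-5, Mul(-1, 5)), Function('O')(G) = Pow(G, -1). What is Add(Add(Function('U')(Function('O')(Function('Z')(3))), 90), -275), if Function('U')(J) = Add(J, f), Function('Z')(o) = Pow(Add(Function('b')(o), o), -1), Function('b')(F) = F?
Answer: -189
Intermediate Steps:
Function('Z')(o) = Mul(Rational(1, 2), Pow(o, -1)) (Function('Z')(o) = Pow(Add(o, o), -1) = Pow(Mul(2, o), -1) = Mul(Rational(1, 2), Pow(o, -1)))
f = -10 (f = Add(-5, -5) = -10)
Function('U')(J) = Add(-10, J) (Function('U')(J) = Add(J, -10) = Add(-10, J))
Add(Add(Function('U')(Function('O')(Function('Z')(3))), 90), -275) = Add(Add(Add(-10, Pow(Mul(Rational(1, 2), Pow(3, -1)), -1)), 90), -275) = Add(Add(Add(-10, Pow(Mul(Rational(1, 2), Rational(1, 3)), -1)), 90), -275) = Add(Add(Add(-10, Pow(Rational(1, 6), -1)), 90), -275) = Add(Add(Add(-10, 6), 90), -275) = Add(Add(-4, 90), -275) = Add(86, -275) = -189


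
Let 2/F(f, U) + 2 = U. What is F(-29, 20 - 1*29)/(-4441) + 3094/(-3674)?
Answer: -6869893/8158117 ≈ -0.84209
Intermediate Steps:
F(f, U) = 2/(-2 + U)
F(-29, 20 - 1*29)/(-4441) + 3094/(-3674) = (2/(-2 + (20 - 1*29)))/(-4441) + 3094/(-3674) = (2/(-2 + (20 - 29)))*(-1/4441) + 3094*(-1/3674) = (2/(-2 - 9))*(-1/4441) - 1547/1837 = (2/(-11))*(-1/4441) - 1547/1837 = (2*(-1/11))*(-1/4441) - 1547/1837 = -2/11*(-1/4441) - 1547/1837 = 2/48851 - 1547/1837 = -6869893/8158117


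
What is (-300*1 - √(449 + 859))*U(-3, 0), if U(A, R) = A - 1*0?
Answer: 900 + 6*√327 ≈ 1008.5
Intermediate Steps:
U(A, R) = A (U(A, R) = A + 0 = A)
(-300*1 - √(449 + 859))*U(-3, 0) = (-300*1 - √(449 + 859))*(-3) = (-300 - √1308)*(-3) = (-300 - 2*√327)*(-3) = 900 + 6*√327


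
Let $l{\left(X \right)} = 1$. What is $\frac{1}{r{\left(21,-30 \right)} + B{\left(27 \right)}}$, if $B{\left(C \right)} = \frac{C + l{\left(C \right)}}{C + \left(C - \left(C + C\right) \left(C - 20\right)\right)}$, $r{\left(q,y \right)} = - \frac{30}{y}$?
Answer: $\frac{81}{74} \approx 1.0946$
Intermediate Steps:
$B{\left(C \right)} = \frac{1 + C}{2 C - 2 C \left(-20 + C\right)}$ ($B{\left(C \right)} = \frac{C + 1}{C + \left(C - \left(C + C\right) \left(C - 20\right)\right)} = \frac{1 + C}{C + \left(C - 2 C \left(-20 + C\right)\right)} = \frac{1 + C}{C - \left(- C + 2 C \left(-20 + C\right)\right)} = \frac{1 + C}{2 C - 2 C \left(-20 + C\right)}$)
$\frac{1}{r{\left(21,-30 \right)} + B{\left(27 \right)}} = \frac{1}{- \frac{30}{-30} + \frac{-1 - 27}{2 \cdot 27 \left(-21 + 27\right)}} = \frac{1}{\left(-30\right) \left(- \frac{1}{30}\right) + \frac{1}{2} \cdot \frac{1}{27} \cdot \frac{1}{6} \left(-1 - 27\right)} = \frac{1}{1 + \frac{1}{2} \cdot \frac{1}{27} \cdot \frac{1}{6} \left(-28\right)} = \frac{1}{1 - \frac{7}{81}} = \frac{1}{\frac{74}{81}} = \frac{81}{74}$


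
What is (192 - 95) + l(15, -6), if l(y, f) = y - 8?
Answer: 104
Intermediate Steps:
l(y, f) = -8 + y
(192 - 95) + l(15, -6) = (192 - 95) + (-8 + 15) = 97 + 7 = 104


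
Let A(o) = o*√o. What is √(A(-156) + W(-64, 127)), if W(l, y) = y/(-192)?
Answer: √(-381 - 179712*I*√39)/24 ≈ 31.207 - 31.218*I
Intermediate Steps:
A(o) = o^(3/2)
W(l, y) = -y/192 (W(l, y) = y*(-1/192) = -y/192)
√(A(-156) + W(-64, 127)) = √((-156)^(3/2) - 1/192*127) = √(-312*I*√39 - 127/192) = √(-127/192 - 312*I*√39)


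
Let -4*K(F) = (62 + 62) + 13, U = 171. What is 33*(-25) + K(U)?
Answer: -3437/4 ≈ -859.25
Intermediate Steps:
K(F) = -137/4 (K(F) = -((62 + 62) + 13)/4 = -(124 + 13)/4 = -1/4*137 = -137/4)
33*(-25) + K(U) = 33*(-25) - 137/4 = -825 - 137/4 = -3437/4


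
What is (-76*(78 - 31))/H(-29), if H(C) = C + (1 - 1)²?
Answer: 3572/29 ≈ 123.17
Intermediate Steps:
H(C) = C (H(C) = C + 0² = C + 0 = C)
(-76*(78 - 31))/H(-29) = -76*(78 - 31)/(-29) = -76*47*(-1/29) = -3572*(-1/29) = 3572/29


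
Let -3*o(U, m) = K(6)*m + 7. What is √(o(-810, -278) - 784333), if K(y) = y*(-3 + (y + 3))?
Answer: I*√7028994/3 ≈ 883.74*I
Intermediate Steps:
K(y) = y² (K(y) = y*(-3 + (3 + y)) = y*y = y²)
o(U, m) = -7/3 - 12*m (o(U, m) = -(6²*m + 7)/3 = -(36*m + 7)/3 = -(7 + 36*m)/3 = -7/3 - 12*m)
√(o(-810, -278) - 784333) = √((-7/3 - 12*(-278)) - 784333) = √((-7/3 + 3336) - 784333) = √(10001/3 - 784333) = √(-2342998/3) = I*√7028994/3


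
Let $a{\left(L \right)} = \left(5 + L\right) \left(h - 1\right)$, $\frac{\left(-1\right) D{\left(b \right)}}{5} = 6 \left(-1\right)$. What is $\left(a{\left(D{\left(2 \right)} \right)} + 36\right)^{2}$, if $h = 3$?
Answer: $11236$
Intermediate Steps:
$D{\left(b \right)} = 30$ ($D{\left(b \right)} = - 5 \cdot 6 \left(-1\right) = \left(-5\right) \left(-6\right) = 30$)
$a{\left(L \right)} = 10 + 2 L$ ($a{\left(L \right)} = \left(5 + L\right) \left(3 - 1\right) = \left(5 + L\right) 2 = 10 + 2 L$)
$\left(a{\left(D{\left(2 \right)} \right)} + 36\right)^{2} = \left(\left(10 + 2 \cdot 30\right) + 36\right)^{2} = \left(\left(10 + 60\right) + 36\right)^{2} = \left(70 + 36\right)^{2} = 106^{2} = 11236$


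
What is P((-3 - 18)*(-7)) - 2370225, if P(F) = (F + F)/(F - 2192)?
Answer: -4847110419/2045 ≈ -2.3702e+6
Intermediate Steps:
P(F) = 2*F/(-2192 + F) (P(F) = (2*F)/(-2192 + F) = 2*F/(-2192 + F))
P((-3 - 18)*(-7)) - 2370225 = 2*((-3 - 18)*(-7))/(-2192 + (-3 - 18)*(-7)) - 2370225 = 2*(-21*(-7))/(-2192 - 21*(-7)) - 2370225 = 2*147/(-2192 + 147) - 2370225 = 2*147/(-2045) - 2370225 = 2*147*(-1/2045) - 2370225 = -294/2045 - 2370225 = -4847110419/2045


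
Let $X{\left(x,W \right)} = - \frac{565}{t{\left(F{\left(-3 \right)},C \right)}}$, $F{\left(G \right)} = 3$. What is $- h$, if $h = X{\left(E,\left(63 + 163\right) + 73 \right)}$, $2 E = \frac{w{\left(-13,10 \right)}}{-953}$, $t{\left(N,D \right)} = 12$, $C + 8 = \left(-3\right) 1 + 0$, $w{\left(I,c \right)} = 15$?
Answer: $\frac{565}{12} \approx 47.083$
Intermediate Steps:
$C = -11$ ($C = -8 + \left(\left(-3\right) 1 + 0\right) = -8 + \left(-3 + 0\right) = -8 - 3 = -11$)
$E = - \frac{15}{1906}$ ($E = \frac{15 \frac{1}{-953}}{2} = \frac{15 \left(- \frac{1}{953}\right)}{2} = \frac{1}{2} \left(- \frac{15}{953}\right) = - \frac{15}{1906} \approx -0.0078699$)
$X{\left(x,W \right)} = - \frac{565}{12}$
$h = - \frac{565}{12} \approx -47.083$
$- h = \left(-1\right) \left(- \frac{565}{12}\right) = \frac{565}{12}$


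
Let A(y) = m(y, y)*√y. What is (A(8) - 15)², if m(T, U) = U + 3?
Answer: 1193 - 660*√2 ≈ 259.62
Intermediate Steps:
m(T, U) = 3 + U
A(y) = √y*(3 + y) (A(y) = (3 + y)*√y = √y*(3 + y))
(A(8) - 15)² = (√8*(3 + 8) - 15)² = ((2*√2)*11 - 15)² = (22*√2 - 15)² = (-15 + 22*√2)²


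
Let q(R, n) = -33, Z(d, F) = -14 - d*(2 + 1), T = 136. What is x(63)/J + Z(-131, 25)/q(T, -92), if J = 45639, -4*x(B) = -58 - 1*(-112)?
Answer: -349447/30426 ≈ -11.485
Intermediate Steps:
x(B) = -27/2 (x(B) = -(-58 - 1*(-112))/4 = -(-58 + 112)/4 = -1/4*54 = -27/2)
Z(d, F) = -14 - 3*d (Z(d, F) = -14 - d*3 = -14 - 3*d)
x(63)/J + Z(-131, 25)/q(T, -92) = -27/2/45639 + (-14 - 3*(-131))/(-33) = -27/2*1/45639 + (-14 + 393)*(-1/33) = -3/10142 + 379*(-1/33) = -3/10142 - 379/33 = -349447/30426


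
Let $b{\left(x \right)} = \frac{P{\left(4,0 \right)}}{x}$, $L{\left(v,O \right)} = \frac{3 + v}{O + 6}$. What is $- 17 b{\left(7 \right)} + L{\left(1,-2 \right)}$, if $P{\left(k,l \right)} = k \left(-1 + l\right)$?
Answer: $\frac{75}{7} \approx 10.714$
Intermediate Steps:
$L{\left(v,O \right)} = \frac{3 + v}{6 + O}$
$b{\left(x \right)} = - \frac{4}{x}$ ($b{\left(x \right)} = \frac{4 \left(-1 + 0\right)}{x} = \frac{4 \left(-1\right)}{x} = - \frac{4}{x}$)
$- 17 b{\left(7 \right)} + L{\left(1,-2 \right)} = - 17 \left(- \frac{4}{7}\right) + \frac{3 + 1}{6 - 2} = - 17 \left(\left(-4\right) \frac{1}{7}\right) + \frac{1}{4} \cdot 4 = \left(-17\right) \left(- \frac{4}{7}\right) + \frac{1}{4} \cdot 4 = \frac{68}{7} + 1 = \frac{75}{7}$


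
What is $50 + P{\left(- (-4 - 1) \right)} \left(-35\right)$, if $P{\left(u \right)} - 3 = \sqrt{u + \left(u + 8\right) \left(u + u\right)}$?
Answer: $-55 - 105 \sqrt{15} \approx -461.66$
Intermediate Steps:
$P{\left(u \right)} = 3 + \sqrt{u + 2 u \left(8 + u\right)}$ ($P{\left(u \right)} = 3 + \sqrt{u + \left(u + 8\right) \left(u + u\right)} = 3 + \sqrt{u + \left(8 + u\right) 2 u} = 3 + \sqrt{u + 2 u \left(8 + u\right)}$)
$50 + P{\left(- (-4 - 1) \right)} \left(-35\right) = 50 + \left(3 + \sqrt{- (-4 - 1) \left(17 + 2 \left(- (-4 - 1)\right)\right)}\right) \left(-35\right) = 50 + \left(3 + \sqrt{\left(-1\right) \left(-5\right) \left(17 + 2 \left(\left(-1\right) \left(-5\right)\right)\right)}\right) \left(-35\right) = 50 + \left(3 + \sqrt{5 \left(17 + 2 \cdot 5\right)}\right) \left(-35\right) = 50 + \left(3 + \sqrt{5 \left(17 + 10\right)}\right) \left(-35\right) = 50 + \left(3 + \sqrt{5 \cdot 27}\right) \left(-35\right) = 50 + \left(3 + \sqrt{135}\right) \left(-35\right) = 50 + \left(3 + 3 \sqrt{15}\right) \left(-35\right) = 50 - \left(105 + 105 \sqrt{15}\right) = -55 - 105 \sqrt{15}$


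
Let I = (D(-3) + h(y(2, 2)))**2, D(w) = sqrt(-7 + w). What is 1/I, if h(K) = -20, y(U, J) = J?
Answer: (20 - I*sqrt(10))**(-2) ≈ 0.00232 + 0.00075248*I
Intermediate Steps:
I = (-20 + I*sqrt(10))**2 (I = (sqrt(-7 - 3) - 20)**2 = (sqrt(-10) - 20)**2 = (I*sqrt(10) - 20)**2 = (-20 + I*sqrt(10))**2 ≈ 390.0 - 126.49*I)
1/I = 1/((20 - I*sqrt(10))**2) = (20 - I*sqrt(10))**(-2)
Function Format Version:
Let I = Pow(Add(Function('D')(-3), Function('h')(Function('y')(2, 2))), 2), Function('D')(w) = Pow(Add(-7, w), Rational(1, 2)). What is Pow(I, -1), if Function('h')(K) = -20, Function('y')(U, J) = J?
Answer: Pow(Add(20, Mul(-1, I, Pow(10, Rational(1, 2)))), -2) ≈ Add(0.0023200, Mul(0.00075248, I))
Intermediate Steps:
I = Pow(Add(-20, Mul(I, Pow(10, Rational(1, 2)))), 2) (I = Pow(Add(Pow(Add(-7, -3), Rational(1, 2)), -20), 2) = Pow(Add(Pow(-10, Rational(1, 2)), -20), 2) = Pow(Add(Mul(I, Pow(10, Rational(1, 2))), -20), 2) = Pow(Add(-20, Mul(I, Pow(10, Rational(1, 2)))), 2) ≈ Add(390.00, Mul(-126.49, I)))
Pow(I, -1) = Pow(Pow(Add(20, Mul(-1, I, Pow(10, Rational(1, 2)))), 2), -1) = Pow(Add(20, Mul(-1, I, Pow(10, Rational(1, 2)))), -2)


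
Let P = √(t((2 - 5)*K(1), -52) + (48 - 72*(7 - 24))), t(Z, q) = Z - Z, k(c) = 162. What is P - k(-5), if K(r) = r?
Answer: -162 + 2*√318 ≈ -126.33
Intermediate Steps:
t(Z, q) = 0
P = 2*√318 (P = √(0 + (48 - 72*(7 - 24))) = √(0 + (48 - 72*(-17))) = √(0 + (48 + 1224)) = √(0 + 1272) = √1272 = 2*√318 ≈ 35.665)
P - k(-5) = 2*√318 - 1*162 = 2*√318 - 162 = -162 + 2*√318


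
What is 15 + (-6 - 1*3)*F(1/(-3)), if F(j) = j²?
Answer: 14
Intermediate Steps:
15 + (-6 - 1*3)*F(1/(-3)) = 15 + (-6 - 1*3)*(1/(-3))² = 15 + (-6 - 3)*(-⅓)² = 15 - 9*⅑ = 15 - 1 = 14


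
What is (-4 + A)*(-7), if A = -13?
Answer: 119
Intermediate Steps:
(-4 + A)*(-7) = (-4 - 13)*(-7) = -17*(-7) = 119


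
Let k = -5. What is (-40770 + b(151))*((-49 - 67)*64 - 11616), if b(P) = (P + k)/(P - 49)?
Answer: 2328700640/3 ≈ 7.7623e+8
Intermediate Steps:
b(P) = (-5 + P)/(-49 + P) (b(P) = (P - 5)/(P - 49) = (-5 + P)/(-49 + P))
(-40770 + b(151))*((-49 - 67)*64 - 11616) = (-40770 + (-5 + 151)/(-49 + 151))*((-49 - 67)*64 - 11616) = (-40770 + 146/102)*(-116*64 - 11616) = (-40770 + (1/102)*146)*(-7424 - 11616) = (-40770 + 73/51)*(-19040) = -2079197/51*(-19040) = 2328700640/3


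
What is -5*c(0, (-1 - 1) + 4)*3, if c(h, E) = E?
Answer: -30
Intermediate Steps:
-5*c(0, (-1 - 1) + 4)*3 = -5*((-1 - 1) + 4)*3 = -5*(-2 + 4)*3 = -5*2*3 = -10*3 = -30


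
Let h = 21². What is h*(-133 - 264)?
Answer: -175077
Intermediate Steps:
h = 441
h*(-133 - 264) = 441*(-133 - 264) = 441*(-397) = -175077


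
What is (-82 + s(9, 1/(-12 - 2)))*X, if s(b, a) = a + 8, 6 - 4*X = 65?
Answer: 61183/56 ≈ 1092.6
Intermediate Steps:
X = -59/4 (X = 3/2 - ¼*65 = 3/2 - 65/4 = -59/4 ≈ -14.750)
s(b, a) = 8 + a
(-82 + s(9, 1/(-12 - 2)))*X = (-82 + (8 + 1/(-12 - 2)))*(-59/4) = (-82 + (8 + 1/(-14)))*(-59/4) = (-82 + (8 - 1/14))*(-59/4) = (-82 + 111/14)*(-59/4) = -1037/14*(-59/4) = 61183/56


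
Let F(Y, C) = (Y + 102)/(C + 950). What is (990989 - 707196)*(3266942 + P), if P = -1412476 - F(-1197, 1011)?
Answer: 1032044155517353/1961 ≈ 5.2628e+11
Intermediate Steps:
F(Y, C) = (102 + Y)/(950 + C)
P = -2769864341/1961 (P = -1412476 - (102 - 1197)/(950 + 1011) = -1412476 - (-1095)/1961 = -1412476 - 1*(-1095/1961) = -1412476 + 1095/1961 = -2769864341/1961 ≈ -1.4125e+6)
(990989 - 707196)*(3266942 + P) = (990989 - 707196)*(3266942 - 2769864341/1961) = 283793*(3636608921/1961) = 1032044155517353/1961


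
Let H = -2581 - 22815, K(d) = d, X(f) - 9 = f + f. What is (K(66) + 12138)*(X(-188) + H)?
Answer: -314411652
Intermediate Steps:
X(f) = 9 + 2*f (X(f) = 9 + (f + f) = 9 + 2*f)
H = -25396
(K(66) + 12138)*(X(-188) + H) = (66 + 12138)*((9 + 2*(-188)) - 25396) = 12204*((9 - 376) - 25396) = 12204*(-367 - 25396) = 12204*(-25763) = -314411652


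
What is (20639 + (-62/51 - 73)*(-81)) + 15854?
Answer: 722576/17 ≈ 42505.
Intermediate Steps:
(20639 + (-62/51 - 73)*(-81)) + 15854 = (20639 - 3785/51*(-81)) + 15854 = (20639 + 102195/17) + 15854 = 453058/17 + 15854 = 722576/17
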